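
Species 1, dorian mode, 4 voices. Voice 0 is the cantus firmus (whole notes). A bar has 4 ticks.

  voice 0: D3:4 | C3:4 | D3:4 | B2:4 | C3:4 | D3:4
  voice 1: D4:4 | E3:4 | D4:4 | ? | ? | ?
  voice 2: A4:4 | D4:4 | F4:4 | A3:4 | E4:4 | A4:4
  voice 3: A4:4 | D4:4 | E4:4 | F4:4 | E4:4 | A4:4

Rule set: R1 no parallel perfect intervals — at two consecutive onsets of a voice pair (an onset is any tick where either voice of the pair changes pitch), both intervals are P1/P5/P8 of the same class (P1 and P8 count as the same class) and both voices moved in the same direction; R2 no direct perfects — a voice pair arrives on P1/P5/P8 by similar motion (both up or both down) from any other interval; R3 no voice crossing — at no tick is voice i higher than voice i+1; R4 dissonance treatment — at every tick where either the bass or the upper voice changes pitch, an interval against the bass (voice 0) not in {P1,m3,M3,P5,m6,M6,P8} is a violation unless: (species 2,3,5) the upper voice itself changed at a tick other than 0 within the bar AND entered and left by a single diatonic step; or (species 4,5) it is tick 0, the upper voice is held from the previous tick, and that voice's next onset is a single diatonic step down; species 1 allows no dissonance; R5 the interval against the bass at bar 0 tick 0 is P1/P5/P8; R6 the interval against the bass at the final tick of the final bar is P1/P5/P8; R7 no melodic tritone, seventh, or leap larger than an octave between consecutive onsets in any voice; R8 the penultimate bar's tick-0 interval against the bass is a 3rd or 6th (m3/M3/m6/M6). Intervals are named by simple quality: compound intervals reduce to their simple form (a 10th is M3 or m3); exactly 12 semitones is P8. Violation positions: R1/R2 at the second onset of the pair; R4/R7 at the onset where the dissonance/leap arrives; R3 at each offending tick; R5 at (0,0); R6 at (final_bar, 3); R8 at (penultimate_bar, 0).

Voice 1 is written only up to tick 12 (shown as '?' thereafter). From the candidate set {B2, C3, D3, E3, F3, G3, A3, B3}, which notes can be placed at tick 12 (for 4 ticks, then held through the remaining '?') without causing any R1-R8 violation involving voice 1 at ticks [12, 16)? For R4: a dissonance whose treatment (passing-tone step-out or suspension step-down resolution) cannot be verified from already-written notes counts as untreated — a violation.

{G3}

B2: violates R1,R7
C3: violates R4,R7
D3: violates R2
E3: violates R4,R7
F3: violates R4
G3: legal
A3: violates R2,R4
B3: violates R1,R3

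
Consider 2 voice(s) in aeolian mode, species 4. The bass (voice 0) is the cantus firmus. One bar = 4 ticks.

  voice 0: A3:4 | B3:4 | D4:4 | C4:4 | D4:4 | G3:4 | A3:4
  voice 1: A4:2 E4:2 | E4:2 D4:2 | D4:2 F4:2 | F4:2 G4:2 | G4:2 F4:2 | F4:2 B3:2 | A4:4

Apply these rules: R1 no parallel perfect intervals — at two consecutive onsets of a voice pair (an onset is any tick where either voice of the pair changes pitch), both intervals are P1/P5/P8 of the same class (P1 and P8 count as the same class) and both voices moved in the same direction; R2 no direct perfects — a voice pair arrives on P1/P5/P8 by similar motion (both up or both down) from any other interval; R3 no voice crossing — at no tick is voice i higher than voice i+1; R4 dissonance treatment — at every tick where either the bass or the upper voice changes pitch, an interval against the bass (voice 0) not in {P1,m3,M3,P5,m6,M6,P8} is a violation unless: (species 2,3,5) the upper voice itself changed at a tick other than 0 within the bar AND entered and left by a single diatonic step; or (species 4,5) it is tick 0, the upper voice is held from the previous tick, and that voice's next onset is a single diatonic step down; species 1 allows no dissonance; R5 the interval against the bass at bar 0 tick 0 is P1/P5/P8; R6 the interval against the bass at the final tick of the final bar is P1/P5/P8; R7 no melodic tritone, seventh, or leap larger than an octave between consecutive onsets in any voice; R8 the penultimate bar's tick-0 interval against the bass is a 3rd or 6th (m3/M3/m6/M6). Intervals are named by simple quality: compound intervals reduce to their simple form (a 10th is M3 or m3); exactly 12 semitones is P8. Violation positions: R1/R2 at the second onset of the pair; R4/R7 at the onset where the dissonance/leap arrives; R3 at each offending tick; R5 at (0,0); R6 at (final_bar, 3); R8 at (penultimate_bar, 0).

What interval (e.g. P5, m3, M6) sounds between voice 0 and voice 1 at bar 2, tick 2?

m3

voice 0=D4 voice 1=F4 -> m3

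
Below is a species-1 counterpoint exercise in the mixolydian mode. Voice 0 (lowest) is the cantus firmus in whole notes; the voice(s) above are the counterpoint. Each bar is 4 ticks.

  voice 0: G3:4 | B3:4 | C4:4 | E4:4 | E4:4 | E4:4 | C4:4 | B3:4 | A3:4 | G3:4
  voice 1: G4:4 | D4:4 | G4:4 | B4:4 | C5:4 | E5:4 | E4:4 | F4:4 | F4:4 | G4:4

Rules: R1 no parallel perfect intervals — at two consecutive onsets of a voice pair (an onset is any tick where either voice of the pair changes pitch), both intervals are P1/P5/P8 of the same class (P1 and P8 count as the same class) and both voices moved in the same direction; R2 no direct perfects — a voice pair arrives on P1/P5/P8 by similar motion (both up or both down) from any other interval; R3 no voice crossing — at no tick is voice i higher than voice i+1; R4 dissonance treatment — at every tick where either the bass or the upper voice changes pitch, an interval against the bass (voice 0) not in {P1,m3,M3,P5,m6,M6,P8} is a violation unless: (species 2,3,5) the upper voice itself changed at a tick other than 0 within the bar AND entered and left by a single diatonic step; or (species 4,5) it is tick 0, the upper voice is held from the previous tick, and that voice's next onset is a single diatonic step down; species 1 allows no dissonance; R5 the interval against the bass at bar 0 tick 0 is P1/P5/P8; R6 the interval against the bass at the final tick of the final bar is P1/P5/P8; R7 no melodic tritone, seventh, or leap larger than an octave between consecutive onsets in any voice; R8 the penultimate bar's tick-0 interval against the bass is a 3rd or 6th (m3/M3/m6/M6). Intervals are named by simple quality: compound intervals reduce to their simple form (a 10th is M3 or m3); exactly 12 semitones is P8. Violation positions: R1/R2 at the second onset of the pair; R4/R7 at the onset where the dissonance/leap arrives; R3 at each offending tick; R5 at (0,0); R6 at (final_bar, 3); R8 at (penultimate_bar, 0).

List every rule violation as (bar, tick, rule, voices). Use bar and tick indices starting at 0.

bar 0: v0=G3 v1=G4 downbeat P8
bar 1: v0=B3 v1=D4 downbeat m3
bar 2: v0=C4 v1=G4 downbeat P5
bar 3: v0=E4 v1=B4 downbeat P5
bar 4: v0=E4 v1=C5 downbeat m6
bar 5: v0=E4 v1=E5 downbeat P8
bar 6: v0=C4 v1=E4 downbeat M3
bar 7: v0=B3 v1=F4 downbeat TT
bar 8: v0=A3 v1=F4 downbeat m6
bar 9: v0=G3 v1=G4 downbeat P8
  -> R2 @ bar 2 tick 0 v(0, 1): B3/D4 m3 -> C4/G4 P5 similar
  -> R1 @ bar 3 tick 0 v(0, 1): C4/G4 P5 -> E4/B4 P5 similar
  -> R4 @ bar 7 tick 0 v(0, 1): B3/F4 TT untreated

(2, 0, R2, (0, 1))
(3, 0, R1, (0, 1))
(7, 0, R4, (0, 1))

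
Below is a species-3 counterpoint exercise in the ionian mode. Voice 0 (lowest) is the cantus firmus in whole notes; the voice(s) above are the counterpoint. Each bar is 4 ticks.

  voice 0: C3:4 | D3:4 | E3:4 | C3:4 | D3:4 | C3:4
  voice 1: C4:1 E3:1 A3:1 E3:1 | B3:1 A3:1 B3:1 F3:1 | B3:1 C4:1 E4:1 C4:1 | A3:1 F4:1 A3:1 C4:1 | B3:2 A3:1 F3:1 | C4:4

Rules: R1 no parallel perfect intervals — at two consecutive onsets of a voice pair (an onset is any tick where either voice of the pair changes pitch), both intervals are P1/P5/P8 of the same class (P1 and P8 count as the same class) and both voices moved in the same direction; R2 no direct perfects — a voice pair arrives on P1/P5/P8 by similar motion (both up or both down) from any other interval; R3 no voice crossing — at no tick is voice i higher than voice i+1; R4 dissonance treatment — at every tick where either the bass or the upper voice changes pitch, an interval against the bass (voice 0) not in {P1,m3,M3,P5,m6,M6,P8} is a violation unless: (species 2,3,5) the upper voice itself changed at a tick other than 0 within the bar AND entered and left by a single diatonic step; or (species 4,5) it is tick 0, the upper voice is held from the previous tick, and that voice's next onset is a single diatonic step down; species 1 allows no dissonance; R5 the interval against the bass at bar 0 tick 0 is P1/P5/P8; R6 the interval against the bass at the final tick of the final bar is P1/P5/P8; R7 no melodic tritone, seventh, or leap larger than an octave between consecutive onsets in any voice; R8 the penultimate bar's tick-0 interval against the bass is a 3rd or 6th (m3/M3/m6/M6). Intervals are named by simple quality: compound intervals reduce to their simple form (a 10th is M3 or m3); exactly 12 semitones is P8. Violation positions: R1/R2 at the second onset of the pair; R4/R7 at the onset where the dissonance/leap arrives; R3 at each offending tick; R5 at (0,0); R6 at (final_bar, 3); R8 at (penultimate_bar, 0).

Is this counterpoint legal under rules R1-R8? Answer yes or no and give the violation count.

No (4 violations)

bar 0: v0=C3 v1=C4 (P8)
bar 1: v0=D3 v1=B3 (M6)
bar 2: v0=E3 v1=B3 (P5)
bar 3: v0=C3 v1=A3 (M6)
bar 4: v0=D3 v1=B3 (M6)
bar 5: v0=C3 v1=C4 (P8)
  R7 @ bar1.3: B3->F3 leap 6st
  R2 @ bar2.0: D3/F3 m3 -> E3/B3 P5 similar
  R7 @ bar2.0: F3->B3 leap 6st
  R4 @ bar3.1: C3/F4 P4 untreated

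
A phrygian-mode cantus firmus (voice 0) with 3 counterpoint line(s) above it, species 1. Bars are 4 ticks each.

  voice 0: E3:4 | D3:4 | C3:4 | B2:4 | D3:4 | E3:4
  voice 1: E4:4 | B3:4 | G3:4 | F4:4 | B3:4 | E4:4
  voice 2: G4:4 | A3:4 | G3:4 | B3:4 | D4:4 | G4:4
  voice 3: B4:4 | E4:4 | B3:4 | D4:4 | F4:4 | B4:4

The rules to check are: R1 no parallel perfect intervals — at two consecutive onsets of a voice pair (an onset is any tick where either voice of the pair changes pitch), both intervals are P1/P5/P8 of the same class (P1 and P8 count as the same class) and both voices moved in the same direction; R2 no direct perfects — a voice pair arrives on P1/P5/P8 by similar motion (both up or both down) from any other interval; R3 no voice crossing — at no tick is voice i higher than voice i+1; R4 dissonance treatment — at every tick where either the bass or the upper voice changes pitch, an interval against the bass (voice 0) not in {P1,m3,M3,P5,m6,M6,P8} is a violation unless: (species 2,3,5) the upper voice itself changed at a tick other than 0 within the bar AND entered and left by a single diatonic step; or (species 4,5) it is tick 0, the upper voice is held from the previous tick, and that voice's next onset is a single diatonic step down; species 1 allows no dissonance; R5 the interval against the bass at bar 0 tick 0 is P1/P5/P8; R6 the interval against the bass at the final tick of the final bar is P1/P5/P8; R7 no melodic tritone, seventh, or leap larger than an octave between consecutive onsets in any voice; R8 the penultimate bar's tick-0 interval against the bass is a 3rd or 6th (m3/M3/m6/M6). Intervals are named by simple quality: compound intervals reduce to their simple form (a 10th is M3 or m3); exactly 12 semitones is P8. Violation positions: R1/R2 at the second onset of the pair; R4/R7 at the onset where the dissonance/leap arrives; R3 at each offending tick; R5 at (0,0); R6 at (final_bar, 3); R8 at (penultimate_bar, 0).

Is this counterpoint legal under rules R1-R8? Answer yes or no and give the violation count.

bar 0: v0=E3 v1=E4 v2=G4 v3=B4 (P5)
bar 1: v0=D3 v1=B3 v2=A3 v3=E4 (M2)
bar 2: v0=C3 v1=G3 v2=G3 v3=B3 (M7)
bar 3: v0=B2 v1=F4 v2=B3 v3=D4 (m3)
bar 4: v0=D3 v1=B3 v2=D4 v3=F4 (m3)
bar 5: v0=E3 v1=E4 v2=G4 v3=B4 (P5)
  R5 @ bar0.0: opens on m3
  R2 @ bar1.0: E3/G4 m3 -> D3/A3 P5 similar
  R2 @ bar1.0: G4/B4 M3 -> A3/E4 P5 similar
  R3 @ bar1.0: B3 above A3
  R4 @ bar1.0: D3/E4 M2 untreated
  R7 @ bar1.0: G4->A3 leap 10st
  R3 @ bar1.1: B3 above A3
  R3 @ bar1.2: B3 above A3
  R3 @ bar1.3: B3 above A3
  R1 @ bar2.0: D3/A3 P5 -> C3/G3 P5 similar
  R2 @ bar2.0: D3/B3 M6 -> C3/G3 P5 similar
  R2 @ bar2.0: B3/A3 M2 -> G3/G3 P1 similar
  R4 @ bar2.0: C3/B3 M7 untreated
  R3 @ bar3.0: F4 above B3
  R4 @ bar3.0: B2/F4 TT untreated
  R7 @ bar3.0: G3->F4 leap 10st
  R3 @ bar3.1: F4 above B3
  R3 @ bar3.2: F4 above B3
  R3 @ bar3.3: F4 above B3
  R1 @ bar4.0: B2/B3 P8 -> D3/D4 P8 similar
  R7 @ bar4.0: F4->B3 leap 6st
  R8 @ bar4.0: penult P8 not 3rd/6th
  R2 @ bar5.0: D3/B3 M6 -> E3/E4 P8 similar
  R2 @ bar5.0: D3/F4 m3 -> E3/B4 P5 similar
  R2 @ bar5.0: B3/F4 TT -> E4/B4 P5 similar
  R7 @ bar5.0: F4->B4 leap 6st
  R6 @ bar5.3: closes on m3

No (27 violations)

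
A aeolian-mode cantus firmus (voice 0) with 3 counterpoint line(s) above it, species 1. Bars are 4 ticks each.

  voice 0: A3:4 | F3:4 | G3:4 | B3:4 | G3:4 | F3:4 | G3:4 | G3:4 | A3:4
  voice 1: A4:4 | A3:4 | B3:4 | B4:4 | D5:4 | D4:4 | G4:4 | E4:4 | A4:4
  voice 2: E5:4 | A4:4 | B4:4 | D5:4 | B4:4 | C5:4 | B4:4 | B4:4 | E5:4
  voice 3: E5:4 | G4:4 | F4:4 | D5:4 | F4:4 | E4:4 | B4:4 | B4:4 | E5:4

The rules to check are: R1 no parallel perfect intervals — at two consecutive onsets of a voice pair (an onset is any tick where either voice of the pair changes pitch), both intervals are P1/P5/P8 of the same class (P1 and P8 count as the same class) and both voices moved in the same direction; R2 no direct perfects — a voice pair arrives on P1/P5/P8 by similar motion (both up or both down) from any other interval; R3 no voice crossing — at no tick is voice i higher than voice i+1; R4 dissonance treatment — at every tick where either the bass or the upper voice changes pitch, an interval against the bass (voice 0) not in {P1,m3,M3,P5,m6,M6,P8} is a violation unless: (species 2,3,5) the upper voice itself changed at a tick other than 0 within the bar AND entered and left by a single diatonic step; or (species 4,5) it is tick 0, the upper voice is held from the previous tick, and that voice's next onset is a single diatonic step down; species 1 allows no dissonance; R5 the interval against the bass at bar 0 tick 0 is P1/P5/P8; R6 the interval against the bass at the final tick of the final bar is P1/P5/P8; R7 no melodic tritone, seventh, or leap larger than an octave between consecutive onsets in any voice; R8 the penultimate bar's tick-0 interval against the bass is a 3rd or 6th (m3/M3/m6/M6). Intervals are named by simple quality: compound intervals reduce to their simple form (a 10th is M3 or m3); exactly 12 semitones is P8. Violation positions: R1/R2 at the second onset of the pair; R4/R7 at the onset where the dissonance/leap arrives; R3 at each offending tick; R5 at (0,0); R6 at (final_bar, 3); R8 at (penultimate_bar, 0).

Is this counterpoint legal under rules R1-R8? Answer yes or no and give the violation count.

No (35 violations)

bar 0: v0=A3 v1=A4 v2=E5 v3=E5 (P5)
bar 1: v0=F3 v1=A3 v2=A4 v3=G4 (M2)
bar 2: v0=G3 v1=B3 v2=B4 v3=F4 (m7)
bar 3: v0=B3 v1=B4 v2=D5 v3=D5 (m3)
bar 4: v0=G3 v1=D5 v2=B4 v3=F4 (m7)
bar 5: v0=F3 v1=D4 v2=C5 v3=E4 (M7)
bar 6: v0=G3 v1=G4 v2=B4 v3=B4 (M3)
bar 7: v0=G3 v1=E4 v2=B4 v3=B4 (M3)
bar 8: v0=A3 v1=A4 v2=E5 v3=E5 (P5)
  R2 @ bar1.0: A4/E5 P5 -> A3/A4 P8 similar
  R3 @ bar1.0: A4 above G4
  R4 @ bar1.0: F3/G4 M2 untreated
  R3 @ bar1.1: A4 above G4
  R3 @ bar1.2: A4 above G4
  R3 @ bar1.3: A4 above G4
  R1 @ bar2.0: A3/A4 P8 -> B3/B4 P8 similar
  R3 @ bar2.0: B4 above F4
  R4 @ bar2.0: G3/F4 m7 untreated
  R3 @ bar2.1: B4 above F4
  R3 @ bar2.2: B4 above F4
  R3 @ bar2.3: B4 above F4
  R2 @ bar3.0: G3/B3 M3 -> B3/B4 P8 similar
  R2 @ bar3.0: B4/F4 TT -> D5/D5 P1 similar
  R3 @ bar4.0: D5 above B4
  R3 @ bar4.0: B4 above F4
  R4 @ bar4.0: G3/F4 m7 untreated
  R3 @ bar4.1: D5 above B4
  R3 @ bar4.1: B4 above F4
  R3 @ bar4.2: D5 above B4
  R3 @ bar4.2: B4 above F4
  R3 @ bar4.3: D5 above B4
  R3 @ bar4.3: B4 above F4
  R3 @ bar5.0: C5 above E4
  R4 @ bar5.0: F3/E4 M7 untreated
  R3 @ bar5.1: C5 above E4
  R3 @ bar5.2: C5 above E4
  R3 @ bar5.3: C5 above E4
  R2 @ bar6.0: F3/D4 M6 -> G3/G4 P8 similar
  R1 @ bar8.0: E4/B4 P5 -> A4/E5 P5 similar
  R1 @ bar8.0: E4/B4 P5 -> A4/E5 P5 similar
  R1 @ bar8.0: B4/B4 P1 -> E5/E5 P1 similar
  R2 @ bar8.0: G3/E4 M6 -> A3/A4 P8 similar
  R2 @ bar8.0: G3/B4 M3 -> A3/E5 P5 similar
  R2 @ bar8.0: G3/B4 M3 -> A3/E5 P5 similar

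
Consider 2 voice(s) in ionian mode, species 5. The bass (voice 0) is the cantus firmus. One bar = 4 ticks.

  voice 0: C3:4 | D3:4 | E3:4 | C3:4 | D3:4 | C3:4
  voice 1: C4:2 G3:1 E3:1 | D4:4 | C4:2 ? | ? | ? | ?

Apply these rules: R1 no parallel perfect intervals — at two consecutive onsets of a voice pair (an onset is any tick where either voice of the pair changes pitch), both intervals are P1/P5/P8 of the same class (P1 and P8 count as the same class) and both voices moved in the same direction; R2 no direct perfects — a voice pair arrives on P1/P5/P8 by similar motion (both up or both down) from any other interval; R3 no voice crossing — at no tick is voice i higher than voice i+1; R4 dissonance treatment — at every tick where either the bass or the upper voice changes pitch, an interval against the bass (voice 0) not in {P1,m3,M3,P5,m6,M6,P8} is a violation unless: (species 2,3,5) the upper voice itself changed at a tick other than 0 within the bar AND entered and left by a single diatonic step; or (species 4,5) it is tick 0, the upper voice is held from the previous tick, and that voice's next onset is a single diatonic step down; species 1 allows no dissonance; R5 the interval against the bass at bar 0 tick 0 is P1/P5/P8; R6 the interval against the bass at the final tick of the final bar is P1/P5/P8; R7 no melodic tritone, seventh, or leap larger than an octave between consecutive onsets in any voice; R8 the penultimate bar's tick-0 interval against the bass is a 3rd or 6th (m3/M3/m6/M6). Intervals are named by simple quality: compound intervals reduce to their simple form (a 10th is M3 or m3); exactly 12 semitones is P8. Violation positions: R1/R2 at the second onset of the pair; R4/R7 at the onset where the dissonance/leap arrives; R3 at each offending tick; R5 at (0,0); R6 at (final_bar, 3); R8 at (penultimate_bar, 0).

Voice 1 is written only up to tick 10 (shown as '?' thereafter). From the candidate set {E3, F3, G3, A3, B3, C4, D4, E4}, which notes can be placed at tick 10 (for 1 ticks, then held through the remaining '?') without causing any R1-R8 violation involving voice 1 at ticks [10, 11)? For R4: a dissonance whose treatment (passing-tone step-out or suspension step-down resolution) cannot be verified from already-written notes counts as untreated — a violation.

{B3, C4, E3, E4, G3}

E3: legal
F3: violates R4
G3: legal
A3: violates R4
B3: legal
C4: legal
D4: violates R4
E4: legal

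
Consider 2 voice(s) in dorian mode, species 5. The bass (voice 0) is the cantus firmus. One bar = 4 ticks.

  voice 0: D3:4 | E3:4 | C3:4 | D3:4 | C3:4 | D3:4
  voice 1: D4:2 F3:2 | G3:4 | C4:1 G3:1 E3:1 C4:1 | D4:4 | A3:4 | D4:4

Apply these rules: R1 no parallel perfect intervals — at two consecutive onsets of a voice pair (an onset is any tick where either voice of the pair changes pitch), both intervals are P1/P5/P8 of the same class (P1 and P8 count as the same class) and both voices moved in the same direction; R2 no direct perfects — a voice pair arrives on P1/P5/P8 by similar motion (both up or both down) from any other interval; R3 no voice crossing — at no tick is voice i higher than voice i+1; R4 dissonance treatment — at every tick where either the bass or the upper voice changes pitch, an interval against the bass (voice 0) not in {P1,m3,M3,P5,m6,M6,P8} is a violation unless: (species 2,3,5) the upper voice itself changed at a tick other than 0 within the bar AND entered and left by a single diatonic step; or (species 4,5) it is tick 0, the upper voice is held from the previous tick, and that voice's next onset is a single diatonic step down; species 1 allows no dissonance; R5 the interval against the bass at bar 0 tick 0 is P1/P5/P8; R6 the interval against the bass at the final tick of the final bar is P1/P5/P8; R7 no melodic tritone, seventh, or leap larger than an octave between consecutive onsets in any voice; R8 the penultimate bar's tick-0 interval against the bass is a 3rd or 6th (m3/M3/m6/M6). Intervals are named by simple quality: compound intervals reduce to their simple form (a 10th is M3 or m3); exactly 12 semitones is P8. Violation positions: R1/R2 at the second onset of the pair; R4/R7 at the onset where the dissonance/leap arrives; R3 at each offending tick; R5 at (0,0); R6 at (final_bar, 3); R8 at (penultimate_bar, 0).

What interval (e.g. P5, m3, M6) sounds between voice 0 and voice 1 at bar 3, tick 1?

voice 0=D3 voice 1=D4 -> P8

P8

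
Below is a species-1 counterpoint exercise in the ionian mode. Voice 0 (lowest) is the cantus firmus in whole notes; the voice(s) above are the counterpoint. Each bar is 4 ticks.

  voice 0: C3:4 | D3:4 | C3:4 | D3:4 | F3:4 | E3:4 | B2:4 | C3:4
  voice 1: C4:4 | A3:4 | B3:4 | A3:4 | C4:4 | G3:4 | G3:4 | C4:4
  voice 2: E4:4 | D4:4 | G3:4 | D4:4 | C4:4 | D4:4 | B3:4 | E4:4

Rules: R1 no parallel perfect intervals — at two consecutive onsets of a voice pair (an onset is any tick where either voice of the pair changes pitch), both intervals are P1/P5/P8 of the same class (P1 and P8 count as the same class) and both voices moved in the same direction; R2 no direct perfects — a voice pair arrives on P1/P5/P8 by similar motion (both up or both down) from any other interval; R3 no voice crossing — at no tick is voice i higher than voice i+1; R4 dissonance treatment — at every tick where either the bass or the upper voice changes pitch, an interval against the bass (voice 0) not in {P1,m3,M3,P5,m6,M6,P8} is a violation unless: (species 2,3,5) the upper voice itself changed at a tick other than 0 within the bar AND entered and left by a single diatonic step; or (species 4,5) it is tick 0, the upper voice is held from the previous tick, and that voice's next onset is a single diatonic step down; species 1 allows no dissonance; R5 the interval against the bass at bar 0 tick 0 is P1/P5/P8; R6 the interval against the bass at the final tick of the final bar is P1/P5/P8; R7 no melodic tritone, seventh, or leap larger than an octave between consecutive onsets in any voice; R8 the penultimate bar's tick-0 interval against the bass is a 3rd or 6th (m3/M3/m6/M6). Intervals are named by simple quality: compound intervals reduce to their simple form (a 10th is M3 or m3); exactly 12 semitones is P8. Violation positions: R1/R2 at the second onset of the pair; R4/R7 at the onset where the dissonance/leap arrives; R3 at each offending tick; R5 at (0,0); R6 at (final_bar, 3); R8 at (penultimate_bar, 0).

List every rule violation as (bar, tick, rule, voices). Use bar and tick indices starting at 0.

(0, 0, R5, (0, 2))
(2, 0, R2, (0, 2))
(2, 0, R3, (1, 2))
(2, 0, R4, (0, 1))
(2, 1, R3, (1, 2))
(2, 2, R3, (1, 2))
(2, 3, R3, (1, 2))
(3, 0, R2, (0, 2))
(4, 0, R1, (0, 1))
(5, 0, R4, (0, 2))
(6, 0, R2, (0, 2))
(6, 0, R8, (0, 2))
(7, 0, R2, (0, 1))
(7, 3, R6, (0, 2))

bar 0: v0=C3 v1=C4 v2=E4 downbeat M3
bar 1: v0=D3 v1=A3 v2=D4 downbeat P8
bar 2: v0=C3 v1=B3 v2=G3 downbeat P5
bar 3: v0=D3 v1=A3 v2=D4 downbeat P8
bar 4: v0=F3 v1=C4 v2=C4 downbeat P5
bar 5: v0=E3 v1=G3 v2=D4 downbeat m7
bar 6: v0=B2 v1=G3 v2=B3 downbeat P8
bar 7: v0=C3 v1=C4 v2=E4 downbeat M3
  -> R5 @ bar 0 tick 0 v(0, 2): opens on M3
  -> R2 @ bar 2 tick 0 v(0, 2): D3/D4 P8 -> C3/G3 P5 similar
  -> R3 @ bar 2 tick 0 v(1, 2): B3 above G3
  -> R4 @ bar 2 tick 0 v(0, 1): C3/B3 M7 untreated
  -> R3 @ bar 2 tick 1 v(1, 2): B3 above G3
  -> R3 @ bar 2 tick 2 v(1, 2): B3 above G3
  -> R3 @ bar 2 tick 3 v(1, 2): B3 above G3
  -> R2 @ bar 3 tick 0 v(0, 2): C3/G3 P5 -> D3/D4 P8 similar
  -> R1 @ bar 4 tick 0 v(0, 1): D3/A3 P5 -> F3/C4 P5 similar
  -> R4 @ bar 5 tick 0 v(0, 2): E3/D4 m7 untreated
  -> R2 @ bar 6 tick 0 v(0, 2): E3/D4 m7 -> B2/B3 P8 similar
  -> R8 @ bar 6 tick 0 v(0, 2): penult P8 not 3rd/6th
  -> R2 @ bar 7 tick 0 v(0, 1): B2/G3 m6 -> C3/C4 P8 similar
  -> R6 @ bar 7 tick 3 v(0, 2): closes on M3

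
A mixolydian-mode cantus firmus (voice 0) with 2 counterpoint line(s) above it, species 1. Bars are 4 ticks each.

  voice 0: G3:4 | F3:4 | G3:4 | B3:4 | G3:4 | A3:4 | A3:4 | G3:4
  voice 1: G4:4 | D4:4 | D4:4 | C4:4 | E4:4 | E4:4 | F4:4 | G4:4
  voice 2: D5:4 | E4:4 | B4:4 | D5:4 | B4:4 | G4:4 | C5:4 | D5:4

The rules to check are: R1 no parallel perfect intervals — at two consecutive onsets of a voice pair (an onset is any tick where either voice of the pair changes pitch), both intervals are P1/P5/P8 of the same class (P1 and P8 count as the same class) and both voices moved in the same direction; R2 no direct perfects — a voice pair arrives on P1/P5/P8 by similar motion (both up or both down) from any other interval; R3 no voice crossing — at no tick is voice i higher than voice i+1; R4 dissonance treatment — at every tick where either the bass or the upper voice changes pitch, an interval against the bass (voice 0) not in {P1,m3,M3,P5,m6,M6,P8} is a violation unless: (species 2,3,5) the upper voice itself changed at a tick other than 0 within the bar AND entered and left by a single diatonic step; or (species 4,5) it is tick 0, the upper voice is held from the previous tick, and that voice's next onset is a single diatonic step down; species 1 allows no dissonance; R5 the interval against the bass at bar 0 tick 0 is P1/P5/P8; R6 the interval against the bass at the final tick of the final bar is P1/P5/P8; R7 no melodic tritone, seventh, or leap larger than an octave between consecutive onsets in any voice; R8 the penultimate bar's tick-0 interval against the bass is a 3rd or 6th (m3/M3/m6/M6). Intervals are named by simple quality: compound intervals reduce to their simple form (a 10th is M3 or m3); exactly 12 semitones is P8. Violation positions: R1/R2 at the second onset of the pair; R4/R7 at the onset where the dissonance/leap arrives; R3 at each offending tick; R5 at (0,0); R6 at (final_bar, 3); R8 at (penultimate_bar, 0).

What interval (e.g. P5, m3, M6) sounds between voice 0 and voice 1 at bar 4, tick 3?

M6

voice 0=G3 voice 1=E4 -> M6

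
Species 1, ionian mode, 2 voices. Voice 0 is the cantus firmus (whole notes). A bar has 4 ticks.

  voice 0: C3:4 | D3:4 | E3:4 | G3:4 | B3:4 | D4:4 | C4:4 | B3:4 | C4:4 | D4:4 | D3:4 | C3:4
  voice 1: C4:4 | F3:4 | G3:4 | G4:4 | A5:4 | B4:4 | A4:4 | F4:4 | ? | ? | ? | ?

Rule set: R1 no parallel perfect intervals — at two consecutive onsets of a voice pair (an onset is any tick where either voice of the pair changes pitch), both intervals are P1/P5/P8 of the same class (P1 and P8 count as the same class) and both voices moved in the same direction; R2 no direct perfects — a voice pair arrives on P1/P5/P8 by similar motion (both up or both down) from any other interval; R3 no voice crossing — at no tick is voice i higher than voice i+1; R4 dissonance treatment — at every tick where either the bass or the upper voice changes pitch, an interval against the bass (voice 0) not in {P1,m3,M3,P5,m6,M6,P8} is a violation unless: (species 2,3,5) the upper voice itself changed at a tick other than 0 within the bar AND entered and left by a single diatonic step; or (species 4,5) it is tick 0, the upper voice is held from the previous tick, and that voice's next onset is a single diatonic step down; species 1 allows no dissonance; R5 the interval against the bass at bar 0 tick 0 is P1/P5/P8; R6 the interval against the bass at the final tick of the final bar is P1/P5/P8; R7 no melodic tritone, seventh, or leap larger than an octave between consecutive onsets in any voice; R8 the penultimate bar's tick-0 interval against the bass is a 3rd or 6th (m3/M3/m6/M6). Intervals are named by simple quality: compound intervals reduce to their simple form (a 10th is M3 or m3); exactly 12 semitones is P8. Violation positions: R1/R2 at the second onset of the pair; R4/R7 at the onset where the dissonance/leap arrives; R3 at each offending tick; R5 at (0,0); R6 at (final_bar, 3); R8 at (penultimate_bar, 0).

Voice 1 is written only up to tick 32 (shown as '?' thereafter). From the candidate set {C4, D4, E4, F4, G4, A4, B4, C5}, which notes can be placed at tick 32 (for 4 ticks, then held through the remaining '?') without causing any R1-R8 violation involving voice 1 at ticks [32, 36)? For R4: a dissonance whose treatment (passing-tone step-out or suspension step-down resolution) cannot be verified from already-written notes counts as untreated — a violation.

{A4, C4, E4}

C4: legal
D4: violates R4
E4: legal
F4: violates R4
G4: violates R2
A4: legal
B4: violates R4,R7
C5: violates R2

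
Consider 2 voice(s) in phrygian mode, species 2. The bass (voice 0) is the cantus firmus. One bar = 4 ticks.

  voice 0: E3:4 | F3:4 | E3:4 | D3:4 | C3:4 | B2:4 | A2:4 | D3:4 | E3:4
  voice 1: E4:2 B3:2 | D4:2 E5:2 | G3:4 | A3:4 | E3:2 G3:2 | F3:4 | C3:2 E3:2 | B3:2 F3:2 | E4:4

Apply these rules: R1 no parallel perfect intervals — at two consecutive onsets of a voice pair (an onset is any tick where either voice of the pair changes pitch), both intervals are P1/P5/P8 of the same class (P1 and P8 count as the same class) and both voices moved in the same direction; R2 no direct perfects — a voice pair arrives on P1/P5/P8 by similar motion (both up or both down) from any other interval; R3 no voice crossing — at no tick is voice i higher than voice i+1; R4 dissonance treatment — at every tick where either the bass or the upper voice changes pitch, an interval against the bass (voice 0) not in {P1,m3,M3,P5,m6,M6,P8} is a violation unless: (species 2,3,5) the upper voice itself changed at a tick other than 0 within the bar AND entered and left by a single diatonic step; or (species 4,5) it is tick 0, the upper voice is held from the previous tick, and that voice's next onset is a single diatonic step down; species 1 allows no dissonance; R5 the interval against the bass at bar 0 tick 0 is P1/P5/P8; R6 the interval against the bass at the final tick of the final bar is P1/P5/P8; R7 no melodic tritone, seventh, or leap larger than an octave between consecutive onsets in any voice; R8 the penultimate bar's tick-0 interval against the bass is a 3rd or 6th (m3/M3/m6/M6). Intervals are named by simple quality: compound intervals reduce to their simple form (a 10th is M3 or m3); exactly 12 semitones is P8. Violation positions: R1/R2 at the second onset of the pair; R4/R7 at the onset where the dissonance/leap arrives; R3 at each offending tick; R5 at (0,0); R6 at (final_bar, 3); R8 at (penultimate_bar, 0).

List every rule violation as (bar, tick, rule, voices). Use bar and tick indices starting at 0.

(1, 2, R4, (0, 1))
(1, 2, R7, (1,))
(2, 0, R7, (1,))
(5, 0, R4, (0, 1))
(7, 2, R7, (1,))
(8, 0, R2, (0, 1))
(8, 0, R7, (1,))

bar 0: v0=E3 v1=E4 downbeat P8
bar 1: v0=F3 v1=D4 downbeat M6
bar 2: v0=E3 v1=G3 downbeat m3
bar 3: v0=D3 v1=A3 downbeat P5
bar 4: v0=C3 v1=E3 downbeat M3
bar 5: v0=B2 v1=F3 downbeat TT
bar 6: v0=A2 v1=C3 downbeat m3
bar 7: v0=D3 v1=B3 downbeat M6
bar 8: v0=E3 v1=E4 downbeat P8
  -> R4 @ bar 1 tick 2 v(0, 1): F3/E5 M7 untreated
  -> R7 @ bar 1 tick 2 v(1,): D4->E5 leap 14st
  -> R7 @ bar 2 tick 0 v(1,): E5->G3 leap 21st
  -> R4 @ bar 5 tick 0 v(0, 1): B2/F3 TT untreated
  -> R7 @ bar 7 tick 2 v(1,): B3->F3 leap 6st
  -> R2 @ bar 8 tick 0 v(0, 1): D3/F3 m3 -> E3/E4 P8 similar
  -> R7 @ bar 8 tick 0 v(1,): F3->E4 leap 11st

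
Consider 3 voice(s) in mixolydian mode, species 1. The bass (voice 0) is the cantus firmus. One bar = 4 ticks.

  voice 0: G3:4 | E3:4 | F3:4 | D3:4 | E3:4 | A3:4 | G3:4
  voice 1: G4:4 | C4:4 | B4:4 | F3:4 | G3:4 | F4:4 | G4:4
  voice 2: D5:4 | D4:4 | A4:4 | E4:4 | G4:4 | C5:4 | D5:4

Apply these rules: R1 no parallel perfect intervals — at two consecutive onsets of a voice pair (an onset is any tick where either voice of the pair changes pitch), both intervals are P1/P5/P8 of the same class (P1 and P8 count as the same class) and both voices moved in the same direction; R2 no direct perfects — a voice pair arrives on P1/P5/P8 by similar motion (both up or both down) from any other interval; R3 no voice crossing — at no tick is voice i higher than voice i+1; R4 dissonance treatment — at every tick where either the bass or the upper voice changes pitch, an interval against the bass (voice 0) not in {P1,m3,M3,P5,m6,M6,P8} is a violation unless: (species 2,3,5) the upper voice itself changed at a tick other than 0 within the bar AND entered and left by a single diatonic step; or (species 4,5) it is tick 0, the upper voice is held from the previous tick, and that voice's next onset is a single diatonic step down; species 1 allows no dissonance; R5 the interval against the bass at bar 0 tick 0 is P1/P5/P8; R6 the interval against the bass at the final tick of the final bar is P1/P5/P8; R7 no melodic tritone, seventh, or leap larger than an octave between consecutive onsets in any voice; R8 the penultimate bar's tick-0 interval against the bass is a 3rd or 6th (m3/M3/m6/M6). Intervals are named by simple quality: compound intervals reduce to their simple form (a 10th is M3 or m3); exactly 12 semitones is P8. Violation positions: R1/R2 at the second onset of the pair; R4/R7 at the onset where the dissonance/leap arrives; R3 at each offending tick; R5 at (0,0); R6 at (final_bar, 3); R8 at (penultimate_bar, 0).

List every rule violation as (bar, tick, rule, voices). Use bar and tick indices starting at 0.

(1, 0, R4, (0, 2))
(2, 0, R3, (1, 2))
(2, 0, R4, (0, 1))
(2, 0, R7, (1,))
(2, 1, R3, (1, 2))
(2, 2, R3, (1, 2))
(2, 3, R3, (1, 2))
(3, 0, R4, (0, 2))
(3, 0, R7, (1,))
(4, 0, R2, (1, 2))
(5, 0, R2, (1, 2))
(5, 0, R7, (1,))
(6, 0, R1, (1, 2))

bar 0: v0=G3 v1=G4 v2=D5 downbeat P5
bar 1: v0=E3 v1=C4 v2=D4 downbeat m7
bar 2: v0=F3 v1=B4 v2=A4 downbeat M3
bar 3: v0=D3 v1=F3 v2=E4 downbeat M2
bar 4: v0=E3 v1=G3 v2=G4 downbeat m3
bar 5: v0=A3 v1=F4 v2=C5 downbeat m3
bar 6: v0=G3 v1=G4 v2=D5 downbeat P5
  -> R4 @ bar 1 tick 0 v(0, 2): E3/D4 m7 untreated
  -> R3 @ bar 2 tick 0 v(1, 2): B4 above A4
  -> R4 @ bar 2 tick 0 v(0, 1): F3/B4 TT untreated
  -> R7 @ bar 2 tick 0 v(1,): C4->B4 leap 11st
  -> R3 @ bar 2 tick 1 v(1, 2): B4 above A4
  -> R3 @ bar 2 tick 2 v(1, 2): B4 above A4
  -> R3 @ bar 2 tick 3 v(1, 2): B4 above A4
  -> R4 @ bar 3 tick 0 v(0, 2): D3/E4 M2 untreated
  -> R7 @ bar 3 tick 0 v(1,): B4->F3 leap 18st
  -> R2 @ bar 4 tick 0 v(1, 2): F3/E4 M7 -> G3/G4 P8 similar
  -> R2 @ bar 5 tick 0 v(1, 2): G3/G4 P8 -> F4/C5 P5 similar
  -> R7 @ bar 5 tick 0 v(1,): G3->F4 leap 10st
  -> R1 @ bar 6 tick 0 v(1, 2): F4/C5 P5 -> G4/D5 P5 similar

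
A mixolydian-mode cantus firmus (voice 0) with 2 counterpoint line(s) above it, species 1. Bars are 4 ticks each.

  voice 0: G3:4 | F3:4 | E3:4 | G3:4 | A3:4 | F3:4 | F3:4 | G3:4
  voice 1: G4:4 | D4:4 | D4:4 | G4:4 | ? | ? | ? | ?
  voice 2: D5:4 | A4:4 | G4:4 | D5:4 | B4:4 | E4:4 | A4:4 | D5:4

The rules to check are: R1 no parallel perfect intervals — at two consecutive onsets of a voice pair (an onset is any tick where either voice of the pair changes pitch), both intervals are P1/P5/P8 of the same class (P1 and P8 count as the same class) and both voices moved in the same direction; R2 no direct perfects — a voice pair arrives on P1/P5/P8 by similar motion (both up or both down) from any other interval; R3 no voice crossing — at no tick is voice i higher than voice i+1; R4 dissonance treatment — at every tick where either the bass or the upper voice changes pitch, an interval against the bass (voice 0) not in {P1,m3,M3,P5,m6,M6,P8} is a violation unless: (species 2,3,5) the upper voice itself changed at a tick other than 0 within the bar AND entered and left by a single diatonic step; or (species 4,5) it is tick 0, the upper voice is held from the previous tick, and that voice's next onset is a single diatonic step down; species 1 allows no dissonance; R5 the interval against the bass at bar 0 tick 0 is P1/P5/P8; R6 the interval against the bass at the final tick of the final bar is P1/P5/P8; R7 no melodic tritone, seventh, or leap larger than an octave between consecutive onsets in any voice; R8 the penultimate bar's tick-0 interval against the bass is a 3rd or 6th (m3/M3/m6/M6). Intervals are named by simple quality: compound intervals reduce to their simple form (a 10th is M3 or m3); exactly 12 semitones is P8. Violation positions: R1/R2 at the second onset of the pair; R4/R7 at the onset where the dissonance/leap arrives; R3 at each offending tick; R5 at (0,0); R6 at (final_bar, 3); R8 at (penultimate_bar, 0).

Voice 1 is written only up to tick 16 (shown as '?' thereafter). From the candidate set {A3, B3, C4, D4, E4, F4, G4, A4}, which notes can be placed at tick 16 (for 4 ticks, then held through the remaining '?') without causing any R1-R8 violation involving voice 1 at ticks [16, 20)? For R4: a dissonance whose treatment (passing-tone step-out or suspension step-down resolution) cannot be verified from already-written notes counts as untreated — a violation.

A3: violates R7
B3: violates R2,R4
C4: legal
D4: violates R4
E4: violates R1
F4: legal
G4: violates R4
A4: violates R1

{C4, F4}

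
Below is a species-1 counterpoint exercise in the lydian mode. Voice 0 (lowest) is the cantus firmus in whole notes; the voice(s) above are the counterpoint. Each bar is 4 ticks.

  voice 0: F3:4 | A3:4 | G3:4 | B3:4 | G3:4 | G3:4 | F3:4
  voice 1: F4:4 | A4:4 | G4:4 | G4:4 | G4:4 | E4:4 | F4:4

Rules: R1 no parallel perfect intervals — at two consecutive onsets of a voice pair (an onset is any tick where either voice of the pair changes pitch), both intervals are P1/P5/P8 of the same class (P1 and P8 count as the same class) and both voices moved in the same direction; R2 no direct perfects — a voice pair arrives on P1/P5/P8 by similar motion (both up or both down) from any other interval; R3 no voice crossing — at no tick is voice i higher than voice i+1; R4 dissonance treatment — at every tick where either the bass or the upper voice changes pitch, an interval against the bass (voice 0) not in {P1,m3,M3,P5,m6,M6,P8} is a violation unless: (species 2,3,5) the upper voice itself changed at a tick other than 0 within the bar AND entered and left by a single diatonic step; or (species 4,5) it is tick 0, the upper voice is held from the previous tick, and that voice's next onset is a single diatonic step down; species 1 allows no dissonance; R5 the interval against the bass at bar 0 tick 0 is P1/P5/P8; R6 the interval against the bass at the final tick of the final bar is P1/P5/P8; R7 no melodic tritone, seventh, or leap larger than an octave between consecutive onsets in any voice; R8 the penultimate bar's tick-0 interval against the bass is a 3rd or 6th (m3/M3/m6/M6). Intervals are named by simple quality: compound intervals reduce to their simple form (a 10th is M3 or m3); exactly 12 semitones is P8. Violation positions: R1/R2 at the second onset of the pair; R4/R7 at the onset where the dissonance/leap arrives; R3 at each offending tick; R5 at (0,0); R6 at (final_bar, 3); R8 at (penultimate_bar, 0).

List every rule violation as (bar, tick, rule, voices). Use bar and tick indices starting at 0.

bar 0: v0=F3 v1=F4 downbeat P8
bar 1: v0=A3 v1=A4 downbeat P8
bar 2: v0=G3 v1=G4 downbeat P8
bar 3: v0=B3 v1=G4 downbeat m6
bar 4: v0=G3 v1=G4 downbeat P8
bar 5: v0=G3 v1=E4 downbeat M6
bar 6: v0=F3 v1=F4 downbeat P8
  -> R1 @ bar 1 tick 0 v(0, 1): F3/F4 P8 -> A3/A4 P8 similar
  -> R1 @ bar 2 tick 0 v(0, 1): A3/A4 P8 -> G3/G4 P8 similar

(1, 0, R1, (0, 1))
(2, 0, R1, (0, 1))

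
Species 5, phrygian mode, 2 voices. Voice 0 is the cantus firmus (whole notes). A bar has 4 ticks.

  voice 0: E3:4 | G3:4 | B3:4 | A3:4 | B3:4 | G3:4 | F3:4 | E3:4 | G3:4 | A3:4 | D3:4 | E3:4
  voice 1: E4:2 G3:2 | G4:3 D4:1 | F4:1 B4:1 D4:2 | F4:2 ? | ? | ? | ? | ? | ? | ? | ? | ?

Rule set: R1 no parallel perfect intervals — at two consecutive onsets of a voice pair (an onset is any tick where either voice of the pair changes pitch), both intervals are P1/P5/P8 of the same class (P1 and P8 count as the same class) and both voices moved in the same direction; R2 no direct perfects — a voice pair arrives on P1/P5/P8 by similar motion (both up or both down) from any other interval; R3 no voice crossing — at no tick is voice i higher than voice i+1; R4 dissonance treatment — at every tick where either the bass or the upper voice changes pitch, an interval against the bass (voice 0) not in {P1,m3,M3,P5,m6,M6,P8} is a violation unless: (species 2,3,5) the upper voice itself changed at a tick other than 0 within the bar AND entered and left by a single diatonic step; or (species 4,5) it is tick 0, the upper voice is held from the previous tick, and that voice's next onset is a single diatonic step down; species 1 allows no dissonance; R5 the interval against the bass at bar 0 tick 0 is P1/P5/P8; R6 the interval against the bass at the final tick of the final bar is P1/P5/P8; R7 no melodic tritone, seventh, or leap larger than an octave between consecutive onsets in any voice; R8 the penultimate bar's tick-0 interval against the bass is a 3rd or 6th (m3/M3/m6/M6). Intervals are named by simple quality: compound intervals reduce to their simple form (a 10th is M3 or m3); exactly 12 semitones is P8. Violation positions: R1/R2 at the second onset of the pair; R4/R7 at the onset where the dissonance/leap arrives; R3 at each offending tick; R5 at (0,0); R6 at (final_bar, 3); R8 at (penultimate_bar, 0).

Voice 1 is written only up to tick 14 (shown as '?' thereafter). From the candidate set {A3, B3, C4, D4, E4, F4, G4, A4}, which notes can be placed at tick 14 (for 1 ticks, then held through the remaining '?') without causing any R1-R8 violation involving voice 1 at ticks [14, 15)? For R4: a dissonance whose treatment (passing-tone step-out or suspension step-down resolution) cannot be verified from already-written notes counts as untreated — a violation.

A3: legal
B3: violates R4,R7
C4: legal
D4: violates R4
E4: legal
F4: legal
G4: violates R4
A4: legal

{A3, A4, C4, E4, F4}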